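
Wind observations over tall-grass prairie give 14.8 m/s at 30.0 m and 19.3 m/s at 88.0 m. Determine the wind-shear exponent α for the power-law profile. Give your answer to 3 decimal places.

Power law: V₂/V₁ = (z₂/z₁)^α ⇒ α = ln(V₂/V₁) / ln(z₂/z₁)
α = ln(19.3/14.8) / ln(88.0/30.0) = ln(1.3041) / ln(2.9333)
  = 0.26548 / 1.07614 = 0.24669

α ≈ 0.247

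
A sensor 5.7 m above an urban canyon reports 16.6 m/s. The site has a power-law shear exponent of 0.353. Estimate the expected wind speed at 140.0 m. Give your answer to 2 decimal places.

51.39 m/s

Power-law profile: V₂ = V₁ · (z₂/z₁)^α
V₂ = 16.6 × (140.0/5.7)^0.353 = 16.6 × (24.5614)^0.353
    = 16.6 × 3.0957 = 51.3887 m/s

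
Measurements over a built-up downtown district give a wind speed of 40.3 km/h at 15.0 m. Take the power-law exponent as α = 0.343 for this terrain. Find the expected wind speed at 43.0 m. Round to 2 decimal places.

Power-law profile: V₂ = V₁ · (z₂/z₁)^α
V₂ = 40.3 × (43.0/15.0)^0.343 = 40.3 × (2.8667)^0.343
    = 40.3 × 1.4351 = 57.8343 km/h

57.83 km/h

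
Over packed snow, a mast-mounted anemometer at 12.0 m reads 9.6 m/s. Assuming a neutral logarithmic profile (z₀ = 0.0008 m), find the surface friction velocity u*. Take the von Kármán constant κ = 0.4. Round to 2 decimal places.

Log law: V(z) = (u*/κ) · ln(z/z₀) ⇒ u* = κ · V / ln(z/z₀)
u* = 0.4 × 9.6 / ln(12.0/0.0008) = 0.4 × 9.6 / 9.6158
   = 3.8400 / 9.6158 = 0.3993 m/s

u* ≈ 0.40 m/s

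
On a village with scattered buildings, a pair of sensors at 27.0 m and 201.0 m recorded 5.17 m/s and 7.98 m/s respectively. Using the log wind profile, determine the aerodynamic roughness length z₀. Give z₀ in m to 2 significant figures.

Log law: V(z) ∝ ln(z/z₀). With r = V₁/V₂ = 5.17/7.98 = 0.64787,
r · ln(z₂/z₀) = ln(z₁/z₀) ⇒ ln z₀ = (ln z₁ − r·ln z₂)/(1 − r)
ln z₀ = (3.29584 − 0.64787×5.30330) / 0.35213 = -0.3976
z₀ = exp(-0.3976) = 0.6719 m

z₀ ≈ 0.67 m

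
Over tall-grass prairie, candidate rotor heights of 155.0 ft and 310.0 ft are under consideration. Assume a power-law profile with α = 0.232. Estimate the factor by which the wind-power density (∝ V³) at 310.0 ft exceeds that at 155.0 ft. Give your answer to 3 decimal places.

Speed ratio: V_B/V_A = (z_B/z_A)^α = (310.0/155.0)^0.232 = (2.0000)^0.232 = 1.17446
Power-density ratio: P_B/P_A = (V_B/V_A)³ = (1.17446)³ = 1.62001

1.620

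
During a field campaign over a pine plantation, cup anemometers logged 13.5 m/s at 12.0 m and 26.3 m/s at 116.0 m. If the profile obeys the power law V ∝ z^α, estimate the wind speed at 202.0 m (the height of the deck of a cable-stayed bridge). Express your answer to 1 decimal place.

31.0 m/s

First find α: α = ln(V₂/V₁)/ln(z₂/z₁) = ln(26.3/13.5)/ln(116.0/12.0) = 0.66688/2.26868 = 0.2939
Extrapolate from 116.0 m to 202.0 m: V₃ = 26.3 × (202.0/116.0)^0.2939 = 26.3 × 1.1771 = 30.9575 m/s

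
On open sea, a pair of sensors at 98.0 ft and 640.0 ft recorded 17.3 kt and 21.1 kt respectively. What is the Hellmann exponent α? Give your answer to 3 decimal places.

Power law: V₂/V₁ = (z₂/z₁)^α ⇒ α = ln(V₂/V₁) / ln(z₂/z₁)
α = ln(21.1/17.3) / ln(640.0/98.0) = ln(1.2197) / ln(6.5306)
  = 0.19857 / 1.87650 = 0.10582

α ≈ 0.106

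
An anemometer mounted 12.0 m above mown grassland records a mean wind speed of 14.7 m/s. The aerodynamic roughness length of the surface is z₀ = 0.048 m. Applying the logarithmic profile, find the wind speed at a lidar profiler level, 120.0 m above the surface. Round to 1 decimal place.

20.8 m/s

Log law: V(z) ∝ ln(z/z₀), so V₂/V₁ = ln(z₂/z₀) / ln(z₁/z₀).
ln(120.0/0.048) = 7.8240, ln(12.0/0.048) = 5.5215
V₂ = 14.7 × 7.8240/5.5215 = 14.7 × 1.4170 = 20.8303 m/s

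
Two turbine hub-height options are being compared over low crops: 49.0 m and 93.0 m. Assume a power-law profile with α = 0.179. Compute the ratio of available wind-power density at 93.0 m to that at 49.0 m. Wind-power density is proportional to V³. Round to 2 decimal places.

Speed ratio: V_B/V_A = (z_B/z_A)^α = (93.0/49.0)^0.179 = (1.8980)^0.179 = 1.12154
Power-density ratio: P_B/P_A = (V_B/V_A)³ = (1.12154)³ = 1.41072

1.41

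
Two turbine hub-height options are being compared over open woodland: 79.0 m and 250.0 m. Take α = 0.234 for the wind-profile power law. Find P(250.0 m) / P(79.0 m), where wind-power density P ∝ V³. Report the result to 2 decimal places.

2.25

Speed ratio: V_B/V_A = (z_B/z_A)^α = (250.0/79.0)^0.234 = (3.1646)^0.234 = 1.30940
Power-density ratio: P_B/P_A = (V_B/V_A)³ = (1.30940)³ = 2.24502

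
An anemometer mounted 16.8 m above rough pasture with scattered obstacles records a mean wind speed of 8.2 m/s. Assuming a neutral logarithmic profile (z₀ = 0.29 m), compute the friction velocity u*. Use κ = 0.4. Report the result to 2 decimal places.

u* ≈ 0.81 m/s

Log law: V(z) = (u*/κ) · ln(z/z₀) ⇒ u* = κ · V / ln(z/z₀)
u* = 0.4 × 8.2 / ln(16.8/0.29) = 0.4 × 8.2 / 4.0593
   = 3.2800 / 4.0593 = 0.8080 m/s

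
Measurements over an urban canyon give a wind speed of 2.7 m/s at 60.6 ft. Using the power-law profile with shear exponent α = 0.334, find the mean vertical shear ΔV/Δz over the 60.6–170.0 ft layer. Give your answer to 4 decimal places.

Power law: V₂ = V₁ · (z₂/z₁)^α = 2.7 × (2.8053)^0.334 = 3.8106 m/s
ΔV/Δz = (3.8106 − 2.7)/(170.0 − 60.6) = 1.1106/109.4000 = 0.01015 m/s/ft

0.0102 m/s/ft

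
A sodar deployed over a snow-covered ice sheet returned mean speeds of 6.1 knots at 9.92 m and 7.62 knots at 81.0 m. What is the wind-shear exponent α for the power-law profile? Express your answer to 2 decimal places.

α ≈ 0.11

Power law: V₂/V₁ = (z₂/z₁)^α ⇒ α = ln(V₂/V₁) / ln(z₂/z₁)
α = ln(7.62/6.1) / ln(81.0/9.92) = ln(1.2492) / ln(8.1653)
  = 0.22249 / 2.09990 = 0.10595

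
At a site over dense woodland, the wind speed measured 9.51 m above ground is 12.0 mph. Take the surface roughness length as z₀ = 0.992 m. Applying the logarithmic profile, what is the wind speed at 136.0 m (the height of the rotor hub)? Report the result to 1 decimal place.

26.1 mph

Log law: V(z) ∝ ln(z/z₀), so V₂/V₁ = ln(z₂/z₀) / ln(z₁/z₀).
ln(136.0/0.992) = 4.9207, ln(9.51/0.992) = 2.2604
V₂ = 12.0 × 4.9207/2.2604 = 12.0 × 2.1769 = 26.1232 mph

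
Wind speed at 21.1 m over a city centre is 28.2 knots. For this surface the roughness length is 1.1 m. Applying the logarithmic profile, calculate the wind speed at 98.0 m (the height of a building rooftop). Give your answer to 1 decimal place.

Log law: V(z) ∝ ln(z/z₀), so V₂/V₁ = ln(z₂/z₀) / ln(z₁/z₀).
ln(98.0/1.1) = 4.4897, ln(21.1/1.1) = 2.9540
V₂ = 28.2 × 4.4897/2.9540 = 28.2 × 1.5199 = 42.8605 knots

42.9 knots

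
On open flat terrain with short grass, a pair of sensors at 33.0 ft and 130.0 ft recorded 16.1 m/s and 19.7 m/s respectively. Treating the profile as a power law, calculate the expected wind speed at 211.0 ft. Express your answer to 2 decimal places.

First find α: α = ln(V₂/V₁)/ln(z₂/z₁) = ln(19.7/16.1)/ln(130.0/33.0) = 0.20180/1.37103 = 0.1472
Extrapolate from 130.0 ft to 211.0 ft: V₃ = 19.7 × (211.0/130.0)^0.1472 = 19.7 × 1.0739 = 21.1556 m/s

21.16 m/s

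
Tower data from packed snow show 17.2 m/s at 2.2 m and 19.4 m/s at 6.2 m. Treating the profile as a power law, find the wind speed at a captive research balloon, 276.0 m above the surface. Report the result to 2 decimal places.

30.15 m/s

First find α: α = ln(V₂/V₁)/ln(z₂/z₁) = ln(19.4/17.2)/ln(6.2/2.2) = 0.12036/1.03609 = 0.1162
Extrapolate from 6.2 m to 276.0 m: V₃ = 19.4 × (276.0/6.2)^0.1162 = 19.4 × 1.5542 = 30.1517 m/s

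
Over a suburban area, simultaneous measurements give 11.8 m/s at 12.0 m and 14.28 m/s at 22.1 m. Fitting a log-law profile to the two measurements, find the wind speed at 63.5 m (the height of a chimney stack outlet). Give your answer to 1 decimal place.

18.6 m/s

Log law: V ∝ ln(z/z₀). From the pair, with r = V₁/V₂ = 0.82633,
ln z₀ = (ln z₁ − r·ln z₂)/(1 − r) = (2.4849 − 0.82633×3.0956)/0.17367 = -0.4207 → z₀ = 0.6566 m
V₃ = V₁ · ln(z₃/z₀)/ln(z₁/z₀) = 11.8 × 4.5717/2.9056 = 18.5663 m/s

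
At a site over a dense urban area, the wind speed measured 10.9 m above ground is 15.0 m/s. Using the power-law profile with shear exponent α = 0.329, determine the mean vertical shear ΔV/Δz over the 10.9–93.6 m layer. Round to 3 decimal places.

0.187 m/s/m

Power law: V₂ = V₁ · (z₂/z₁)^α = 15.0 × (8.5872)^0.329 = 30.4318 m/s
ΔV/Δz = (30.4318 − 15.0)/(93.6 − 10.9) = 15.4318/82.7000 = 0.18660 m/s/m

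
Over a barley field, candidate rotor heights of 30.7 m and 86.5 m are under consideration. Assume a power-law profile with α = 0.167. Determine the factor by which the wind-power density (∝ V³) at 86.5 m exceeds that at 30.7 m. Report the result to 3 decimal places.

1.680

Speed ratio: V_B/V_A = (z_B/z_A)^α = (86.5/30.7)^0.167 = (2.8176)^0.167 = 1.18886
Power-density ratio: P_B/P_A = (V_B/V_A)³ = (1.18886)³ = 1.68031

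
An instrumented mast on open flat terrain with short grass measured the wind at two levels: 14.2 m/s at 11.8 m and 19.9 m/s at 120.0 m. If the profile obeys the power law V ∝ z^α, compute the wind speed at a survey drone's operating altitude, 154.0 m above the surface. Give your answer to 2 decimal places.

First find α: α = ln(V₂/V₁)/ln(z₂/z₁) = ln(19.9/14.2)/ln(120.0/11.8) = 0.33748/2.31939 = 0.1455
Extrapolate from 120.0 m to 154.0 m: V₃ = 19.9 × (154.0/120.0)^0.1455 = 19.9 × 1.0370 = 20.6356 m/s

20.64 m/s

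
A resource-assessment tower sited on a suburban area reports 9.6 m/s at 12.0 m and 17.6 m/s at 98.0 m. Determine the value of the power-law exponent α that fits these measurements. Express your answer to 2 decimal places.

α ≈ 0.29

Power law: V₂/V₁ = (z₂/z₁)^α ⇒ α = ln(V₂/V₁) / ln(z₂/z₁)
α = ln(17.6/9.6) / ln(98.0/12.0) = ln(1.8333) / ln(8.1667)
  = 0.60614 / 2.10006 = 0.28863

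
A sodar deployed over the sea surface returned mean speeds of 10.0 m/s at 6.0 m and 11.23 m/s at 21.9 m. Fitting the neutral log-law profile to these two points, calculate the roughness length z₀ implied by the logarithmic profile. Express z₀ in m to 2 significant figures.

Log law: V(z) ∝ ln(z/z₀). With r = V₁/V₂ = 10.0/11.23 = 0.89047,
r · ln(z₂/z₀) = ln(z₁/z₀) ⇒ ln z₀ = (ln z₁ − r·ln z₂)/(1 − r)
ln z₀ = (1.79176 − 0.89047×3.08649) / 0.10953 = -8.7345
z₀ = exp(-8.7345) = 0.0001609 m

z₀ ≈ 0.00016 m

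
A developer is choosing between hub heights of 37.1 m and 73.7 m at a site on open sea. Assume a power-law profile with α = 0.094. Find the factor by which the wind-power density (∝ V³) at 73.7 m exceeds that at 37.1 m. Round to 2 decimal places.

Speed ratio: V_B/V_A = (z_B/z_A)^α = (73.7/37.1)^0.094 = (1.9865)^0.094 = 1.06665
Power-density ratio: P_B/P_A = (V_B/V_A)³ = (1.06665)³ = 1.21356

1.21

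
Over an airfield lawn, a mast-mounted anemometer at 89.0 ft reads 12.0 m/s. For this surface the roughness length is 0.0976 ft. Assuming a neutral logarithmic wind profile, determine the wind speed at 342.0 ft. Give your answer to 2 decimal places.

Log law: V(z) ∝ ln(z/z₀), so V₂/V₁ = ln(z₂/z₀) / ln(z₁/z₀).
ln(342.0/0.0976) = 8.1617, ln(89.0/0.0976) = 6.8155
V₂ = 12.0 × 8.1617/6.8155 = 12.0 × 1.1975 = 14.3702 m/s

14.37 m/s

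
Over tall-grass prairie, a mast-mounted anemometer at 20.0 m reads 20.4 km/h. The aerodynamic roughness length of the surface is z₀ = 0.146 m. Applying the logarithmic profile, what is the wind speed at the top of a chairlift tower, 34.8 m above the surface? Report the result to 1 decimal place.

Log law: V(z) ∝ ln(z/z₀), so V₂/V₁ = ln(z₂/z₀) / ln(z₁/z₀).
ln(34.8/0.146) = 5.4738, ln(20.0/0.146) = 4.9199
V₂ = 20.4 × 5.4738/4.9199 = 20.4 × 1.1126 = 22.6967 km/h

22.7 km/h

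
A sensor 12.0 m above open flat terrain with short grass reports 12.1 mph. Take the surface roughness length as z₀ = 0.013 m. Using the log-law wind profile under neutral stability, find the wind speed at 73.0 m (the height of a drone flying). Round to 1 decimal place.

Log law: V(z) ∝ ln(z/z₀), so V₂/V₁ = ln(z₂/z₀) / ln(z₁/z₀).
ln(73.0/0.013) = 8.6333, ln(12.0/0.013) = 6.8277
V₂ = 12.1 × 8.6333/6.8277 = 12.1 × 1.2644 = 15.2998 mph

15.3 mph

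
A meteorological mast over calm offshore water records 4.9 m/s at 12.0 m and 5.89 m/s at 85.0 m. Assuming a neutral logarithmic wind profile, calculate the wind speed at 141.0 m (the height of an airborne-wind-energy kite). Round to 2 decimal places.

Log law: V ∝ ln(z/z₀). From the pair, with r = V₁/V₂ = 0.83192,
ln z₀ = (ln z₁ − r·ln z₂)/(1 − r) = (2.4849 − 0.83192×4.4427)/0.16808 = -7.2049 → z₀ = 0.0007429 m
V₃ = V₁ · ln(z₃/z₀)/ln(z₁/z₀) = 4.9 × 12.1537/9.6898 = 6.1459 m/s

6.15 m/s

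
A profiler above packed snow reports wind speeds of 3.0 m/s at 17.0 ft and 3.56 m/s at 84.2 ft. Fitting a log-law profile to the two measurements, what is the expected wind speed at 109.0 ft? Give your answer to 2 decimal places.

3.65 m/s

Log law: V ∝ ln(z/z₀). From the pair, with r = V₁/V₂ = 0.84270,
ln z₀ = (ln z₁ − r·ln z₂)/(1 − r) = (2.8332 − 0.84270×4.4332)/0.15730 = -5.7381 → z₀ = 0.003221 ft
V₃ = V₁ · ln(z₃/z₀)/ln(z₁/z₀) = 3.0 × 10.4295/8.5713 = 3.6504 m/s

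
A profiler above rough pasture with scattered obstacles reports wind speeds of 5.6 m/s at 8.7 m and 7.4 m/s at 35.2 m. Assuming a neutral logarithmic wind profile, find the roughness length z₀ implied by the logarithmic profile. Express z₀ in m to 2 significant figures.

Log law: V(z) ∝ ln(z/z₀). With r = V₁/V₂ = 5.6/7.4 = 0.75676,
r · ln(z₂/z₀) = ln(z₁/z₀) ⇒ ln z₀ = (ln z₁ − r·ln z₂)/(1 − r)
ln z₀ = (2.16332 − 0.75676×3.56105) / 0.24324 = -2.1851
z₀ = exp(-2.1851) = 0.1125 m

z₀ ≈ 0.11 m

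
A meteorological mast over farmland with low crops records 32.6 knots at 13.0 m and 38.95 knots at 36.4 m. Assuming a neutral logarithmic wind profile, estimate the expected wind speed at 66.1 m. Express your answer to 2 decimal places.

Log law: V ∝ ln(z/z₀). From the pair, with r = V₁/V₂ = 0.83697,
ln z₀ = (ln z₁ − r·ln z₂)/(1 − r) = (2.5649 − 0.83697×3.5946)/0.16303 = -2.7210 → z₀ = 0.06581 m
V₃ = V₁ · ln(z₃/z₀)/ln(z₁/z₀) = 32.6 × 6.9121/5.2859 = 42.6294 knots

42.63 knots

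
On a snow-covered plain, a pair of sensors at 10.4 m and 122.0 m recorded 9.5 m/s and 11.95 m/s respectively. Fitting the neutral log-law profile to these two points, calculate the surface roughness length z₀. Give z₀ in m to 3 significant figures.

Log law: V(z) ∝ ln(z/z₀). With r = V₁/V₂ = 9.5/11.95 = 0.79498,
r · ln(z₂/z₀) = ln(z₁/z₀) ⇒ ln z₀ = (ln z₁ − r·ln z₂)/(1 − r)
ln z₀ = (2.34181 − 0.79498×4.80402) / 0.20502 = -7.2056
z₀ = exp(-7.2056) = 0.0007424 m

z₀ ≈ 0.000742 m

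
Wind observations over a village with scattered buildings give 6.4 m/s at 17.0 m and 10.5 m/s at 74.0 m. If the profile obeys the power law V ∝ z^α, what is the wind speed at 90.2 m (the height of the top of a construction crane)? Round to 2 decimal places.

11.22 m/s

First find α: α = ln(V₂/V₁)/ln(z₂/z₁) = ln(10.5/6.4)/ln(74.0/17.0) = 0.49508/1.47085 = 0.3366
Extrapolate from 74.0 m to 90.2 m: V₃ = 10.5 × (90.2/74.0)^0.3366 = 10.5 × 1.0689 = 11.2235 m/s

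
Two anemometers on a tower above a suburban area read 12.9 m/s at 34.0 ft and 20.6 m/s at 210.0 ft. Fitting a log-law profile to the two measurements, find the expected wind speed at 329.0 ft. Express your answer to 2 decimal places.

22.50 m/s

Log law: V ∝ ln(z/z₀). From the pair, with r = V₁/V₂ = 0.62621,
ln z₀ = (ln z₁ − r·ln z₂)/(1 − r) = (3.5264 − 0.62621×5.3471)/0.37379 = 0.4760 → z₀ = 1.610 ft
V₃ = V₁ · ln(z₃/z₀)/ln(z₁/z₀) = 12.9 × 5.3200/3.0503 = 22.4986 m/s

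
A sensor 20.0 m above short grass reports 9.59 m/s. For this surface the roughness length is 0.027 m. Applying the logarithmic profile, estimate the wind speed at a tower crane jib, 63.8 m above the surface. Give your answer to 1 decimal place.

Log law: V(z) ∝ ln(z/z₀), so V₂/V₁ = ln(z₂/z₀) / ln(z₁/z₀).
ln(63.8/0.027) = 7.7677, ln(20.0/0.027) = 6.6077
V₂ = 9.59 × 7.7677/6.6077 = 9.59 × 1.1756 = 11.2736 m/s

11.3 m/s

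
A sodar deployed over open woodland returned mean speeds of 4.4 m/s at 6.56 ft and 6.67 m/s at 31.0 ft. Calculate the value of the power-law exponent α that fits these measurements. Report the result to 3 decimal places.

Power law: V₂/V₁ = (z₂/z₁)^α ⇒ α = ln(V₂/V₁) / ln(z₂/z₁)
α = ln(6.67/4.4) / ln(31.0/6.56) = ln(1.5159) / ln(4.7256)
  = 0.41602 / 1.55300 = 0.26788

α ≈ 0.268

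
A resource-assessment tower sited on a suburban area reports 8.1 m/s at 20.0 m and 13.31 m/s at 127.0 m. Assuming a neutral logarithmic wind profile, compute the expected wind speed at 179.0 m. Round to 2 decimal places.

Log law: V ∝ ln(z/z₀). From the pair, with r = V₁/V₂ = 0.60856,
ln z₀ = (ln z₁ − r·ln z₂)/(1 − r) = (2.9957 − 0.60856×4.8442)/0.39144 = 0.1219 → z₀ = 1.130 m
V₃ = V₁ · ln(z₃/z₀)/ln(z₁/z₀) = 8.1 × 5.0655/2.8738 = 14.2773 m/s

14.28 m/s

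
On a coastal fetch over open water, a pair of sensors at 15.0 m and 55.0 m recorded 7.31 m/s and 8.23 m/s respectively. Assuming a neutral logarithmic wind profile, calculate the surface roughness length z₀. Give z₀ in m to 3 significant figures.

z₀ ≈ 0.000493 m

Log law: V(z) ∝ ln(z/z₀). With r = V₁/V₂ = 7.31/8.23 = 0.88821,
r · ln(z₂/z₀) = ln(z₁/z₀) ⇒ ln z₀ = (ln z₁ − r·ln z₂)/(1 − r)
ln z₀ = (2.70805 − 0.88821×4.00733) / 0.11179 = -7.6156
z₀ = exp(-7.6156) = 0.0004927 m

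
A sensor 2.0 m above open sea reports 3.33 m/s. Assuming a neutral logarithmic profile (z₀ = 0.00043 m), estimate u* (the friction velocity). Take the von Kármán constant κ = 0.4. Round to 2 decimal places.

u* ≈ 0.16 m/s

Log law: V(z) = (u*/κ) · ln(z/z₀) ⇒ u* = κ · V / ln(z/z₀)
u* = 0.4 × 3.33 / ln(2.0/0.00043) = 0.4 × 3.33 / 8.4449
   = 1.3320 / 8.4449 = 0.1577 m/s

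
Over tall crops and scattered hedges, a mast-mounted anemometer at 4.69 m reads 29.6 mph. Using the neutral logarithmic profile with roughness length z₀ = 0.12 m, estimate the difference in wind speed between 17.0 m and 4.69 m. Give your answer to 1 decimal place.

10.4 mph

Log law: V₂ = V₁ · ln(z₂/z₀)/ln(z₁/z₀) = 29.6 × 4.9535/3.6657 = 39.9987 mph
ΔV = 39.9987 − 29.6 = 10.3987 mph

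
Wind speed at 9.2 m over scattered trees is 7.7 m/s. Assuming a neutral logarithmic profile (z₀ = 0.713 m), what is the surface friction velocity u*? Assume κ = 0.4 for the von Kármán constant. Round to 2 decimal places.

Log law: V(z) = (u*/κ) · ln(z/z₀) ⇒ u* = κ · V / ln(z/z₀)
u* = 0.4 × 7.7 / ln(9.2/0.713) = 0.4 × 7.7 / 2.5575
   = 3.0800 / 2.5575 = 1.2043 m/s

u* ≈ 1.20 m/s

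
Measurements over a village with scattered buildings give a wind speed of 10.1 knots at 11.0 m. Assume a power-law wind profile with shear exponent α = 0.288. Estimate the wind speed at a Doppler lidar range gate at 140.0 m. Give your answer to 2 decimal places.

Power-law profile: V₂ = V₁ · (z₂/z₁)^α
V₂ = 10.1 × (140.0/11.0)^0.288 = 10.1 × (12.7273)^0.288
    = 10.1 × 2.0805 = 21.0129 knots

21.01 knots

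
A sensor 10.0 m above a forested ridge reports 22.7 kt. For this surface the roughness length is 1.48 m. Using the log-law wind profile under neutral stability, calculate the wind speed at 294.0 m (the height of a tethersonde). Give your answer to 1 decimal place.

Log law: V(z) ∝ ln(z/z₀), so V₂/V₁ = ln(z₂/z₀) / ln(z₁/z₀).
ln(294.0/1.48) = 5.2915, ln(10.0/1.48) = 1.9105
V₂ = 22.7 × 5.2915/1.9105 = 22.7 × 2.7697 = 62.8711 kt

62.9 kt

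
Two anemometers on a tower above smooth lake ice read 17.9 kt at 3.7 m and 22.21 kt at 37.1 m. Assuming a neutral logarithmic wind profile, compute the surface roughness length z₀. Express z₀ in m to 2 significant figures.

Log law: V(z) ∝ ln(z/z₀). With r = V₁/V₂ = 17.9/22.21 = 0.80594,
r · ln(z₂/z₀) = ln(z₁/z₀) ⇒ ln z₀ = (ln z₁ − r·ln z₂)/(1 − r)
ln z₀ = (1.30833 − 0.80594×3.61362) / 0.19406 = -8.2658
z₀ = exp(-8.2658) = 0.0002572 m

z₀ ≈ 0.00026 m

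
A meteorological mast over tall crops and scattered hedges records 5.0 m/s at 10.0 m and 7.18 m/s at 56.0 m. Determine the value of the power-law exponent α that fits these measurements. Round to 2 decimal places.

α ≈ 0.21

Power law: V₂/V₁ = (z₂/z₁)^α ⇒ α = ln(V₂/V₁) / ln(z₂/z₁)
α = ln(7.18/5.0) / ln(56.0/10.0) = ln(1.4360) / ln(5.6000)
  = 0.36186 / 1.72277 = 0.21005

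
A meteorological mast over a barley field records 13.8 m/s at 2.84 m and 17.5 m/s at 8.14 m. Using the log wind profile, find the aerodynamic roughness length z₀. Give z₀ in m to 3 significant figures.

z₀ ≈ 0.0559 m

Log law: V(z) ∝ ln(z/z₀). With r = V₁/V₂ = 13.8/17.5 = 0.78857,
r · ln(z₂/z₀) = ln(z₁/z₀) ⇒ ln z₀ = (ln z₁ − r·ln z₂)/(1 − r)
ln z₀ = (1.04380 − 0.78857×2.09679) / 0.21143 = -2.8835
z₀ = exp(-2.8835) = 0.05594 m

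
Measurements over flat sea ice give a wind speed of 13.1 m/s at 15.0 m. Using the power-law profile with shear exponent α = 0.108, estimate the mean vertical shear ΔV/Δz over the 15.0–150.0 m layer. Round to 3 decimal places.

0.027 m/s/m

Power law: V₂ = V₁ · (z₂/z₁)^α = 13.1 × (10.0000)^0.108 = 16.7985 m/s
ΔV/Δz = (16.7985 − 13.1)/(150.0 − 15.0) = 3.6985/135.0000 = 0.02740 m/s/m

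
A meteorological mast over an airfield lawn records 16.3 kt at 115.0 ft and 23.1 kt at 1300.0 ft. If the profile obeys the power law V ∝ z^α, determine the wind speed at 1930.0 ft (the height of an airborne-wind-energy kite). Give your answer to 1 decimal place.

First find α: α = ln(V₂/V₁)/ln(z₂/z₁) = ln(23.1/16.3)/ln(1300.0/115.0) = 0.34867/2.42519 = 0.1438
Extrapolate from 1300.0 ft to 1930.0 ft: V₃ = 23.1 × (1930.0/1300.0)^0.1438 = 23.1 × 1.0585 = 24.4503 kt

24.5 kt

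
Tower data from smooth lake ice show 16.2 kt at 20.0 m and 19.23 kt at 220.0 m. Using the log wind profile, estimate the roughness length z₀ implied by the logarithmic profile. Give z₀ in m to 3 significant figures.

Log law: V(z) ∝ ln(z/z₀). With r = V₁/V₂ = 16.2/19.23 = 0.84243,
r · ln(z₂/z₀) = ln(z₁/z₀) ⇒ ln z₀ = (ln z₁ − r·ln z₂)/(1 − r)
ln z₀ = (2.99573 − 0.84243×5.39363) / 0.15757 = -9.8247
z₀ = exp(-9.8247) = 0.00005410 m

z₀ ≈ 0.0000541 m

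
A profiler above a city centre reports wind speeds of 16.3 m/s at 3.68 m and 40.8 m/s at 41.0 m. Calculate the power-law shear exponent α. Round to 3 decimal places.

α ≈ 0.381

Power law: V₂/V₁ = (z₂/z₁)^α ⇒ α = ln(V₂/V₁) / ln(z₂/z₁)
α = ln(40.8/16.3) / ln(41.0/3.68) = ln(2.5031) / ln(11.1413)
  = 0.91752 / 2.41066 = 0.38061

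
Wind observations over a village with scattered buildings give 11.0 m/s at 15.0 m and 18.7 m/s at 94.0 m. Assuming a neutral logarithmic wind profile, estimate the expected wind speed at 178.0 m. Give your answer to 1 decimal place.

Log law: V ∝ ln(z/z₀). From the pair, with r = V₁/V₂ = 0.58824,
ln z₀ = (ln z₁ − r·ln z₂)/(1 − r) = (2.7081 − 0.58824×4.5433)/0.41176 = 0.0863 → z₀ = 1.090 m
V₃ = V₁ · ln(z₃/z₀)/ln(z₁/z₀) = 11.0 × 5.0955/2.6218 = 21.3789 m/s

21.4 m/s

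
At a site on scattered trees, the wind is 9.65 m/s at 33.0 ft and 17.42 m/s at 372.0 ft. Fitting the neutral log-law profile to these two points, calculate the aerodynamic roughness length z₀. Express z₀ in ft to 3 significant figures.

z₀ ≈ 1.63 ft

Log law: V(z) ∝ ln(z/z₀). With r = V₁/V₂ = 9.65/17.42 = 0.55396,
r · ln(z₂/z₀) = ln(z₁/z₀) ⇒ ln z₀ = (ln z₁ − r·ln z₂)/(1 − r)
ln z₀ = (3.49651 − 0.55396×5.91889) / 0.44604 = 0.4880
z₀ = exp(0.4880) = 1.629 ft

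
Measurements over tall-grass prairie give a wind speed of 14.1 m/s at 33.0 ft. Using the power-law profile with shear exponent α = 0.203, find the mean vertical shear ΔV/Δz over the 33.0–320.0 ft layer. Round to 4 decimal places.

0.0288 m/s/ft

Power law: V₂ = V₁ · (z₂/z₁)^α = 14.1 × (9.6970)^0.203 = 22.3618 m/s
ΔV/Δz = (22.3618 − 14.1)/(320.0 − 33.0) = 8.2618/287.0000 = 0.02879 m/s/ft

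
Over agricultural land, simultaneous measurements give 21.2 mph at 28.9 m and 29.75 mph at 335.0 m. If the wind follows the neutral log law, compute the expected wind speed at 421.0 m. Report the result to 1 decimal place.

30.5 mph

Log law: V ∝ ln(z/z₀). From the pair, with r = V₁/V₂ = 0.71261,
ln z₀ = (ln z₁ − r·ln z₂)/(1 − r) = (3.3638 − 0.71261×5.8141)/0.28739 = -2.7117 → z₀ = 0.06642 m
V₃ = V₁ · ln(z₃/z₀)/ln(z₁/z₀) = 21.2 × 8.7544/6.0756 = 30.5473 mph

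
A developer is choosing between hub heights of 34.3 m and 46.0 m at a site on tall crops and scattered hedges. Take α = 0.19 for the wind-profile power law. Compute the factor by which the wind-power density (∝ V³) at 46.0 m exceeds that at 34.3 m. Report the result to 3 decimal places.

1.182

Speed ratio: V_B/V_A = (z_B/z_A)^α = (46.0/34.3)^0.19 = (1.3411)^0.19 = 1.05735
Power-density ratio: P_B/P_A = (V_B/V_A)³ = (1.05735)³ = 1.18210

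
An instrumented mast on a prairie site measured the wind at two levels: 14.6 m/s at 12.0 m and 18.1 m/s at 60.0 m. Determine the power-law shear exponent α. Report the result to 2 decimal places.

Power law: V₂/V₁ = (z₂/z₁)^α ⇒ α = ln(V₂/V₁) / ln(z₂/z₁)
α = ln(18.1/14.6) / ln(60.0/12.0) = ln(1.2397) / ln(5.0000)
  = 0.21489 / 1.60944 = 0.13352

α ≈ 0.13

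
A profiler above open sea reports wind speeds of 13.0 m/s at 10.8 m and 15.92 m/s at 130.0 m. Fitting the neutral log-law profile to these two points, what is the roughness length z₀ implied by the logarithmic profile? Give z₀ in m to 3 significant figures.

z₀ ≈ 0.000167 m

Log law: V(z) ∝ ln(z/z₀). With r = V₁/V₂ = 13.0/15.92 = 0.81658,
r · ln(z₂/z₀) = ln(z₁/z₀) ⇒ ln z₀ = (ln z₁ − r·ln z₂)/(1 − r)
ln z₀ = (2.37955 − 0.81658×4.86753) / 0.18342 = -8.6971
z₀ = exp(-8.6971) = 0.0001671 m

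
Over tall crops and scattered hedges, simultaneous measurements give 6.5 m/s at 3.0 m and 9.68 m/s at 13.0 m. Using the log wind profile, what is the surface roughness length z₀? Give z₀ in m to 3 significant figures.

z₀ ≈ 0.150 m

Log law: V(z) ∝ ln(z/z₀). With r = V₁/V₂ = 6.5/9.68 = 0.67149,
r · ln(z₂/z₀) = ln(z₁/z₀) ⇒ ln z₀ = (ln z₁ − r·ln z₂)/(1 − r)
ln z₀ = (1.09861 − 0.67149×2.56495) / 0.32851 = -1.8986
z₀ = exp(-1.8986) = 0.1498 m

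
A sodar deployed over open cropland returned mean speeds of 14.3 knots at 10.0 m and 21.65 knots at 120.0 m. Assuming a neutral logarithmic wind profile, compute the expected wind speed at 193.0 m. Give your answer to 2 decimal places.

23.06 knots

Log law: V ∝ ln(z/z₀). From the pair, with r = V₁/V₂ = 0.66051,
ln z₀ = (ln z₁ − r·ln z₂)/(1 − r) = (2.3026 − 0.66051×4.7875)/0.33949 = -2.5320 → z₀ = 0.07950 m
V₃ = V₁ · ln(z₃/z₀)/ln(z₁/z₀) = 14.3 × 7.7947/4.8346 = 23.0556 knots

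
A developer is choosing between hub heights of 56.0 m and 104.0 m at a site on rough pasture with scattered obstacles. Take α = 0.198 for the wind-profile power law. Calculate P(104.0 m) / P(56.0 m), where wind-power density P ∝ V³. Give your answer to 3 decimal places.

1.444

Speed ratio: V_B/V_A = (z_B/z_A)^α = (104.0/56.0)^0.198 = (1.8571)^0.198 = 1.13040
Power-density ratio: P_B/P_A = (V_B/V_A)³ = (1.13040)³ = 1.44442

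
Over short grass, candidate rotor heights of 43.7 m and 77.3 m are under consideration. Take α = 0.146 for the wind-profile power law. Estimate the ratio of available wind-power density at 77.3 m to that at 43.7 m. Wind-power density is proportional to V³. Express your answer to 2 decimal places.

1.28

Speed ratio: V_B/V_A = (z_B/z_A)^α = (77.3/43.7)^0.146 = (1.7689)^0.146 = 1.08684
Power-density ratio: P_B/P_A = (V_B/V_A)³ = (1.08684)³ = 1.28378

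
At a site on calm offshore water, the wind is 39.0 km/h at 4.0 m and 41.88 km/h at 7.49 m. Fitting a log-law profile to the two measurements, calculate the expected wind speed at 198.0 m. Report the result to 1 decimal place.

Log law: V ∝ ln(z/z₀). From the pair, with r = V₁/V₂ = 0.93123,
ln z₀ = (ln z₁ − r·ln z₂)/(1 − r) = (1.3863 − 0.93123×2.0136)/0.06877 = -7.1080 → z₀ = 0.0008185 m
V₃ = V₁ · ln(z₃/z₀)/ln(z₁/z₀) = 39.0 × 12.3963/8.4943 = 56.9151 km/h

56.9 km/h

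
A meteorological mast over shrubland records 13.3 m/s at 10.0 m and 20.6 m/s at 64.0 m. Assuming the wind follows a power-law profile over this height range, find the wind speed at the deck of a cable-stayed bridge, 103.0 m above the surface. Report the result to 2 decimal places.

23.04 m/s

First find α: α = ln(V₂/V₁)/ln(z₂/z₁) = ln(20.6/13.3)/ln(64.0/10.0) = 0.43753/1.85630 = 0.2357
Extrapolate from 64.0 m to 103.0 m: V₃ = 20.6 × (103.0/64.0)^0.2357 = 20.6 × 1.1187 = 23.0450 m/s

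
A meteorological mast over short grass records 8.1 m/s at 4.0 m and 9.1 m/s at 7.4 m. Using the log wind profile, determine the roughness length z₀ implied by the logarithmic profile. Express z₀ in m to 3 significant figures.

z₀ ≈ 0.0274 m

Log law: V(z) ∝ ln(z/z₀). With r = V₁/V₂ = 8.1/9.1 = 0.89011,
r · ln(z₂/z₀) = ln(z₁/z₀) ⇒ ln z₀ = (ln z₁ − r·ln z₂)/(1 − r)
ln z₀ = (1.38629 − 0.89011×2.00148) / 0.10989 = -3.5967
z₀ = exp(-3.5967) = 0.02741 m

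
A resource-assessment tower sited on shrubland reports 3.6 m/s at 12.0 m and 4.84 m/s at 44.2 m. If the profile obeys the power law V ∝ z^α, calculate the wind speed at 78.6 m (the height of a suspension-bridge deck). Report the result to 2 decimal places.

5.52 m/s

First find α: α = ln(V₂/V₁)/ln(z₂/z₁) = ln(4.84/3.6)/ln(44.2/12.0) = 0.29598/1.30382 = 0.2270
Extrapolate from 44.2 m to 78.6 m: V₃ = 4.84 × (78.6/44.2)^0.2270 = 4.84 × 1.1396 = 5.5157 m/s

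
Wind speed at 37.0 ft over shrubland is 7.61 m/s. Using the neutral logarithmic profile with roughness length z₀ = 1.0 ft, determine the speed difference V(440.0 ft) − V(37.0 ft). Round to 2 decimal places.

Log law: V₂ = V₁ · ln(z₂/z₀)/ln(z₁/z₀) = 7.61 × 6.0868/3.6109 = 12.8279 m/s
ΔV = 12.8279 − 7.61 = 5.2179 m/s

5.22 m/s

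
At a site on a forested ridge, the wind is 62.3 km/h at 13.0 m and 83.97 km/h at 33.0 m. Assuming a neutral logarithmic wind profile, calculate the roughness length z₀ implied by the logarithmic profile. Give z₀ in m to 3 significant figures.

z₀ ≈ 0.893 m

Log law: V(z) ∝ ln(z/z₀). With r = V₁/V₂ = 62.3/83.97 = 0.74193,
r · ln(z₂/z₀) = ln(z₁/z₀) ⇒ ln z₀ = (ln z₁ − r·ln z₂)/(1 − r)
ln z₀ = (2.56495 − 0.74193×3.49651) / 0.25807 = -0.1132
z₀ = exp(-0.1132) = 0.8929 m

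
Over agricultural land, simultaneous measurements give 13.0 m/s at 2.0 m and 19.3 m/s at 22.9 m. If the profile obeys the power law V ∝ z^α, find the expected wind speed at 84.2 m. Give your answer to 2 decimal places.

First find α: α = ln(V₂/V₁)/ln(z₂/z₁) = ln(19.3/13.0)/ln(22.9/2.0) = 0.39516/2.43799 = 0.1621
Extrapolate from 22.9 m to 84.2 m: V₃ = 19.3 × (84.2/22.9)^0.1621 = 19.3 × 1.2350 = 23.8348 m/s

23.83 m/s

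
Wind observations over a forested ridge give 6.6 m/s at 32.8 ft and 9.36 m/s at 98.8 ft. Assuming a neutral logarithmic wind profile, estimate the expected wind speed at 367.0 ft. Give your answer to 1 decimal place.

Log law: V ∝ ln(z/z₀). From the pair, with r = V₁/V₂ = 0.70513,
ln z₀ = (ln z₁ − r·ln z₂)/(1 − r) = (3.4904 − 0.70513×4.5931)/0.29487 = 0.8536 → z₀ = 2.348 ft
V₃ = V₁ · ln(z₃/z₀)/ln(z₁/z₀) = 6.6 × 5.0518/2.6368 = 12.6446 m/s

12.6 m/s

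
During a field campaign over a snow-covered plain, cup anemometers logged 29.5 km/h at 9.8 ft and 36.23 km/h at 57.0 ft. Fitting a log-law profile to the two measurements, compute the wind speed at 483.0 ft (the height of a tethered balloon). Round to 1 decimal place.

Log law: V ∝ ln(z/z₀). From the pair, with r = V₁/V₂ = 0.81424,
ln z₀ = (ln z₁ − r·ln z₂)/(1 − r) = (2.2824 − 0.81424×4.0431)/0.18576 = -5.4353 → z₀ = 0.004360 ft
V₃ = V₁ · ln(z₃/z₀)/ln(z₁/z₀) = 29.5 × 11.6153/7.7176 = 44.3984 km/h

44.4 km/h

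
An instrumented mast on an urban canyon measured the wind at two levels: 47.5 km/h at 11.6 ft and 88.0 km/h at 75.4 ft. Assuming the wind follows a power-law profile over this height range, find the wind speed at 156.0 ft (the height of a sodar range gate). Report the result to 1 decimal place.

First find α: α = ln(V₂/V₁)/ln(z₂/z₁) = ln(88.0/47.5)/ln(75.4/11.6) = 0.61661/1.87180 = 0.3294
Extrapolate from 75.4 ft to 156.0 ft: V₃ = 88.0 × (156.0/75.4)^0.3294 = 88.0 × 1.2706 = 111.8144 km/h

111.8 km/h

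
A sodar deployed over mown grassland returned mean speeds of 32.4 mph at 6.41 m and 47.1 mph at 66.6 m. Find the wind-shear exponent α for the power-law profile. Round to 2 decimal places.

Power law: V₂/V₁ = (z₂/z₁)^α ⇒ α = ln(V₂/V₁) / ln(z₂/z₁)
α = ln(47.1/32.4) / ln(66.6/6.41) = ln(1.4537) / ln(10.3900)
  = 0.37411 / 2.34085 = 0.15982

α ≈ 0.16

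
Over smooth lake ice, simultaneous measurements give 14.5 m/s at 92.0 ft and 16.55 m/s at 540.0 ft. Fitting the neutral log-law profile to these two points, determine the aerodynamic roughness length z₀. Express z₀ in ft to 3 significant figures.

Log law: V(z) ∝ ln(z/z₀). With r = V₁/V₂ = 14.5/16.55 = 0.87613,
r · ln(z₂/z₀) = ln(z₁/z₀) ⇒ ln z₀ = (ln z₁ − r·ln z₂)/(1 − r)
ln z₀ = (4.52179 − 0.87613×6.29157) / 0.12387 = -7.9962
z₀ = exp(-7.9962) = 0.0003367 ft

z₀ ≈ 0.000337 ft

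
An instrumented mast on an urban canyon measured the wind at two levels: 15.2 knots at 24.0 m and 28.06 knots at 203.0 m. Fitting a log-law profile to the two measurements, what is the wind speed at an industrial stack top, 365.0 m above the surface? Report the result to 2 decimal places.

31.59 knots

Log law: V ∝ ln(z/z₀). From the pair, with r = V₁/V₂ = 0.54170,
ln z₀ = (ln z₁ − r·ln z₂)/(1 − r) = (3.1781 − 0.54170×5.3132)/0.45830 = 0.6544 → z₀ = 1.924 m
V₃ = V₁ · ln(z₃/z₀)/ln(z₁/z₀) = 15.2 × 5.2455/2.5237 = 31.5936 knots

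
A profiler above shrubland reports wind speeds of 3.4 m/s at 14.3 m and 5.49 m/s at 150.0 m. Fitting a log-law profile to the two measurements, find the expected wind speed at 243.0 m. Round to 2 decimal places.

Log law: V ∝ ln(z/z₀). From the pair, with r = V₁/V₂ = 0.61931,
ln z₀ = (ln z₁ − r·ln z₂)/(1 − r) = (2.6603 − 0.61931×5.0106)/0.38069 = -1.1633 → z₀ = 0.3124 m
V₃ = V₁ · ln(z₃/z₀)/ln(z₁/z₀) = 3.4 × 6.6564/3.8236 = 5.9190 m/s

5.92 m/s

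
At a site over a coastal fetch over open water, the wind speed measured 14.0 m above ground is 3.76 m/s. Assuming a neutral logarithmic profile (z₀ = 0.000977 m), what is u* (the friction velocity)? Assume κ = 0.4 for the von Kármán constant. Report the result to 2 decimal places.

Log law: V(z) = (u*/κ) · ln(z/z₀) ⇒ u* = κ · V / ln(z/z₀)
u* = 0.4 × 3.76 / ln(14.0/0.000977) = 0.4 × 3.76 / 9.5701
   = 1.5040 / 9.5701 = 0.1572 m/s

u* ≈ 0.16 m/s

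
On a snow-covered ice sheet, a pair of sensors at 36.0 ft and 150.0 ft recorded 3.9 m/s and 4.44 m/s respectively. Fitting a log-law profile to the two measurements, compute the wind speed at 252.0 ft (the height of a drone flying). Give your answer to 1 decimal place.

Log law: V ∝ ln(z/z₀). From the pair, with r = V₁/V₂ = 0.87838,
ln z₀ = (ln z₁ − r·ln z₂)/(1 − r) = (3.5835 − 0.87838×5.0106)/0.12162 = -6.7234 → z₀ = 0.001202 ft
V₃ = V₁ · ln(z₃/z₀)/ln(z₁/z₀) = 3.9 × 12.2529/10.3070 = 4.6363 m/s

4.6 m/s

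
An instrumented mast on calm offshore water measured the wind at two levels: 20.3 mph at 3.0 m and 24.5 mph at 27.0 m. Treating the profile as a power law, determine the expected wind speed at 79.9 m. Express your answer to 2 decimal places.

26.88 mph

First find α: α = ln(V₂/V₁)/ln(z₂/z₁) = ln(24.5/20.3)/ln(27.0/3.0) = 0.18805/2.19722 = 0.0856
Extrapolate from 27.0 m to 79.9 m: V₃ = 24.5 × (79.9/27.0)^0.0856 = 24.5 × 1.0973 = 26.8839 mph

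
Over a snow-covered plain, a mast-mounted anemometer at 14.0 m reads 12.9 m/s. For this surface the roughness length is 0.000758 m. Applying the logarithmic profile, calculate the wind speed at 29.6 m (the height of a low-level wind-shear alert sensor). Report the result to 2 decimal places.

Log law: V(z) ∝ ln(z/z₀), so V₂/V₁ = ln(z₂/z₀) / ln(z₁/z₀).
ln(29.6/0.000758) = 10.5726, ln(14.0/0.000758) = 9.8239
V₂ = 12.9 × 10.5726/9.8239 = 12.9 × 1.0762 = 13.8832 m/s

13.88 m/s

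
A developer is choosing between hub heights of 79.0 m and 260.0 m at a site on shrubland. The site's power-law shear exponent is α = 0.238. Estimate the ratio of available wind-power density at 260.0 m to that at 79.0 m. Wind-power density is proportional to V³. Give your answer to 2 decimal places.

2.34

Speed ratio: V_B/V_A = (z_B/z_A)^α = (260.0/79.0)^0.238 = (3.2911)^0.238 = 1.32779
Power-density ratio: P_B/P_A = (V_B/V_A)³ = (1.32779)³ = 2.34091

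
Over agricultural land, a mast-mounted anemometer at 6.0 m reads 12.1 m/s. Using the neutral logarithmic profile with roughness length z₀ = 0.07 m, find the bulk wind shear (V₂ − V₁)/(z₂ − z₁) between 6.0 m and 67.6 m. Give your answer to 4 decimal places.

Log law: V₂ = V₁ · ln(z₂/z₀)/ln(z₁/z₀) = 12.1 × 6.8729/4.4510 = 18.6837 m/s
ΔV/Δz = (18.6837 − 12.1)/(67.6 − 6.0) = 6.5837/61.6000 = 0.10688 m/s/m

0.1069 m/s/m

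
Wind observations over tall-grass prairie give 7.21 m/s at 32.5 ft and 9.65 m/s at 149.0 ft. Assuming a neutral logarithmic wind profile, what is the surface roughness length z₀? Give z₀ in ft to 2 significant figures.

z₀ ≈ 0.36 ft

Log law: V(z) ∝ ln(z/z₀). With r = V₁/V₂ = 7.21/9.65 = 0.74715,
r · ln(z₂/z₀) = ln(z₁/z₀) ⇒ ln z₀ = (ln z₁ − r·ln z₂)/(1 − r)
ln z₀ = (3.48124 − 0.74715×5.00395) / 0.25285 = -1.0182
z₀ = exp(-1.0182) = 0.3612 ft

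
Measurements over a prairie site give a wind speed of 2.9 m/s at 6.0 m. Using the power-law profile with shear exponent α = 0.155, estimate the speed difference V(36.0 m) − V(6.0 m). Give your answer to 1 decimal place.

Power law: V₂ = V₁ · (z₂/z₁)^α = 2.9 × (6.0000)^0.155 = 3.8283 m/s
ΔV = 3.8283 − 2.9 = 0.9283 m/s

0.9 m/s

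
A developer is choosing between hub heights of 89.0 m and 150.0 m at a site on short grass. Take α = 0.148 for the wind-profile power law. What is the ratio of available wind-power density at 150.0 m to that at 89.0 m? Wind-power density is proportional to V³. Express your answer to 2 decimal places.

1.26

Speed ratio: V_B/V_A = (z_B/z_A)^α = (150.0/89.0)^0.148 = (1.6854)^0.148 = 1.08032
Power-density ratio: P_B/P_A = (V_B/V_A)³ = (1.08032)³ = 1.26083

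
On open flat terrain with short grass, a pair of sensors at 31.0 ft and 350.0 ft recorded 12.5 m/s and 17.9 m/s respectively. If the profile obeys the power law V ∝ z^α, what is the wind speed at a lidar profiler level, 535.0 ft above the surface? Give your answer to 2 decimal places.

First find α: α = ln(V₂/V₁)/ln(z₂/z₁) = ln(17.9/12.5)/ln(350.0/31.0) = 0.35907/2.42395 = 0.1481
Extrapolate from 350.0 ft to 535.0 ft: V₃ = 17.9 × (535.0/350.0)^0.1481 = 17.9 × 1.0649 = 19.0613 m/s

19.06 m/s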